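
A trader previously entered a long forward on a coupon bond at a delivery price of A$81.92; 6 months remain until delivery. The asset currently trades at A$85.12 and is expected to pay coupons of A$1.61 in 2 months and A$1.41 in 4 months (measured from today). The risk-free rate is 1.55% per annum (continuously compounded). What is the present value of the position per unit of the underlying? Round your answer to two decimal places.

PV(remaining coupons) I = 1.61·e^(−0.0155·2/12) + 1.41·e^(−0.0155·4/12) = 3.0086
Current forward F = (S − I)·e^(rT) = (85.12 − 3.0086)·e^(0.0155·6/12) = 82.1114 × 1.007780 = 82.7502
Value (long) = (F − K)·e^(−rT) = (82.7502 − 81.92) × 0.992280 = 0.8238
Value = A$0.82

A$0.82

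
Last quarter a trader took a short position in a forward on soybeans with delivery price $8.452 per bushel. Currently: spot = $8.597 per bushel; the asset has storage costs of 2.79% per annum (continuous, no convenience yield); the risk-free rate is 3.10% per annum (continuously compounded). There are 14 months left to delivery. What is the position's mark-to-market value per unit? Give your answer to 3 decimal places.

-$0.730 per bushel

Current fair forward for the remaining 14 months: F = S·e^((r + u)·T), (r + u) = 0.0310 + 0.0279 = 0.0589
F = 8.597 · e^(0.0589 × 14/12) = 8.597 × 1.071133 = 9.2085
Value of long forward = (F − K)·e^(−rT) = (9.2085 − 8.452) · e^(−0.0310·14/12)
= 0.7565 × 0.964480 = 0.730
Short position value = −(long value) = -$0.730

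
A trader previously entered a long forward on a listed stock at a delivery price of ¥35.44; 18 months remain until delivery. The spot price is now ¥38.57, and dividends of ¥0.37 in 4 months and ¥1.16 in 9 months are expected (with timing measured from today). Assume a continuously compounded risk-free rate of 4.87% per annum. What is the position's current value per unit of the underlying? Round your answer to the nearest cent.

PV(remaining dividends) I = 0.37·e^(−0.0487·4/12) + 1.16·e^(−0.0487·9/12) = 1.4824
Current forward F = (S − I)·e^(rT) = (38.57 − 1.4824)·e^(0.0487·18/12) = 37.0876 × 1.075784 = 39.8982
Value (long) = (F − K)·e^(−rT) = (39.8982 − 35.44) × 0.929554 = 4.1441
Value = ¥4.14

¥4.14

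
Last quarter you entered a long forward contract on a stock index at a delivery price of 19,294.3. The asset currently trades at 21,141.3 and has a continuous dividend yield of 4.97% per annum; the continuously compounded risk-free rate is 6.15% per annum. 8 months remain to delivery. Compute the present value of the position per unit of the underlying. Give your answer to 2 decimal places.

Current fair forward for the remaining 8 months: F = S·e^((r − q)·T), (r − q) = 0.0615 − 0.0497 = 0.0118
F = 21141.3 · e^(0.0118 × 8/12) = 21141.3 × 1.00789769 = 21308.2674
Value of long forward = (F − K)·e^(−rT) = (21308.2674 − 19294.3) · e^(−0.0615·8/12)
= 2013.9674 × 0.95982913 = 1933.06

1933.06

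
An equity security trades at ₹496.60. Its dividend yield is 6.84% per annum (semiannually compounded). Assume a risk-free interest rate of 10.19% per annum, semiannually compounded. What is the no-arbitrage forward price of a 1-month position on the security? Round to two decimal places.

₹497.93

F = S · (1+r/2)^(2T) / (1+q/2)^(2T)
= 496.60 × 1.008317 / 1.005620 = 496.60 × 1.002682
F = ₹497.93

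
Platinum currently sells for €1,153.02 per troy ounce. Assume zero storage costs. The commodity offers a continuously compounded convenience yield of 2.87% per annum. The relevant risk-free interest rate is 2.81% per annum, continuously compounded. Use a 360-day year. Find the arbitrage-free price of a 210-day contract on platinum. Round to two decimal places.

Net carry = r + u − y = 0.0281 + 0.0000 − 0.0287 = -0.0006
F = S·e^((r+u−y)T) = 1153.02 · e^(-0.0006 × 210/360) = 1153.02 · e^-0.00035000
= 1153.02 × 0.99965006 = €1,152.62 per troy ounce

€1,152.62 per troy ounce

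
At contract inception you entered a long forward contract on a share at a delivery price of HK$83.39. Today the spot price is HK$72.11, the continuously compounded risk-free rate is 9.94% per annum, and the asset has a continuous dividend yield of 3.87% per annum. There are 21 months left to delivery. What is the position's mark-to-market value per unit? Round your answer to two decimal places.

Current fair forward for the remaining 21 months: F = S·e^((r − q)·T), (r − q) = 0.0994 − 0.0387 = 0.0607
F = 72.11 · e^(0.0607 × 21/12) = 72.11 × 1.112072 = 80.1915
Value of long forward = (F − K)·e^(−rT) = (80.1915 − 83.39) · e^(−0.0994·21/12)
= -3.1985 × 0.840339 = -2.69

-HK$2.69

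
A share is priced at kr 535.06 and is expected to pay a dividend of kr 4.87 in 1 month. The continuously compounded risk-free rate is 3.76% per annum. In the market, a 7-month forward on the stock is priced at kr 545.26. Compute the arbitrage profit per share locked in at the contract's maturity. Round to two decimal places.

PV(dividends) I = 4.87·e^(−0.0376·1/12) = 4.8548
Fair forward F* = (S − I)·e^(rT) = (535.06 − 4.8548)·e^0.021933 = 530.2052 × 1.022175 = 541.9625
Market kr 545.26 > fair 541.9625: forward overpriced → cash-and-carry (borrow at r, buy the stock and collect the dividends, short the forward).
Profit at T = |F_mkt − F*| = |545.26 − 541.9625| = kr 3.30 per share

kr 3.30 per share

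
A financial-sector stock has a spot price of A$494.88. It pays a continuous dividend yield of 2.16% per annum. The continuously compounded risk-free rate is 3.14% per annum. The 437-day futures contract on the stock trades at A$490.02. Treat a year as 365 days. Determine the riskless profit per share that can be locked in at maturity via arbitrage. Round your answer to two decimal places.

Fair futures: F* = S·e^(carry·T), with carry = (r − q) = 0.0314 − 0.0216 = 0.0098
F* = 494.88 · e^(0.0098 × 437/365) = 494.88 · e^0.011733 = 494.88 × 1.011802 = A$500.7206
Market A$490.02 < fair A$500.7206: forward underpriced → reverse cash-and-carry (short spot, go long the forward).
At maturity, profit = |F_mkt − F*| = |490.02 − 500.7206| = A$10.70 per share

A$10.70 per share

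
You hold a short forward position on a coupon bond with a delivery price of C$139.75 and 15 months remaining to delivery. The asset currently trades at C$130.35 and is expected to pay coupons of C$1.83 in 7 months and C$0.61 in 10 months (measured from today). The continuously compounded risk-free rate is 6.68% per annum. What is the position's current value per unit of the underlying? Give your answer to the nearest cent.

C$0.54

PV(remaining coupons) I = 1.83·e^(−0.0668·7/12) + 0.61·e^(−0.0668·10/12) = 2.3370
Current forward F = (S − I)·e^(rT) = (130.35 − 2.3370)·e^(0.0668·15/12) = 128.0130 × 1.087085 = 139.1610
Value (long) = (F − K)·e^(−rT) = (139.1610 − 139.75) × 0.919891 = -0.5418
Short position value = −(long value) = C$0.54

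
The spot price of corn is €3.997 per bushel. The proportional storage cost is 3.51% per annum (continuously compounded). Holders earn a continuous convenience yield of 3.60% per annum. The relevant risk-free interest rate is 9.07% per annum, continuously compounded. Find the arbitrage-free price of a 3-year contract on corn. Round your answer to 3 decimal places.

€5.233 per bushel

Net carry = r + u − y = 0.0907 + 0.0351 − 0.0360 = 0.0898
F = S·e^((r+u−y)T) = 3.997 · e^(0.0898 × 3) = 3.997 · e^0.269400
= 3.997 × 1.309179 = €5.233 per bushel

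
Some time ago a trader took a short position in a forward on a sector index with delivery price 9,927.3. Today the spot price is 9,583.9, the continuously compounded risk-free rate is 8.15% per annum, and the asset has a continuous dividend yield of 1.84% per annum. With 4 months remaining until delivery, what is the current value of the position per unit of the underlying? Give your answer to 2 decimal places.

135.94

Current fair forward for the remaining 4 months: F = S·e^((r − q)·T), (r − q) = 0.0815 − 0.0184 = 0.0631
F = 9583.9 · e^(0.0631 × 4/12) = 9583.9 × 1.02125609 = 9787.6162
Value of long forward = (F − K)·e^(−rT) = (9787.6162 − 9927.3) · e^(−0.0815·4/12)
= -139.6838 × 0.97319903 = -135.94
Short position value = −(long value) = 135.94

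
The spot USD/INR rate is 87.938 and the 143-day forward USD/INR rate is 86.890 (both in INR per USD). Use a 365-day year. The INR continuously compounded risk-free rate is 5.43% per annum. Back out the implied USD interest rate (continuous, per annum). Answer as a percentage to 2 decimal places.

8.49%

F = S·e^((r_INR − r_USD)T) ⇒ r_USD = r_INR − ln(F/S)/T
ln(86.890/87.938) = -0.011989; /(143/365) = -0.030601
r_USD = 0.0543 + 0.030601 = 0.084901
r_USD = 8.49%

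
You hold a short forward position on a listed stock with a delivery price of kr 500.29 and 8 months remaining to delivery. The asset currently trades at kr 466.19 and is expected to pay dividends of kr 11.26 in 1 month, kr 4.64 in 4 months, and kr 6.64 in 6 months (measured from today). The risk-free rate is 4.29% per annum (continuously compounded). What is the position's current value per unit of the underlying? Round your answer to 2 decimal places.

kr 42.29

PV(remaining dividends) I = 11.26·e^(−0.0429·1/12) + 4.64·e^(−0.0429·4/12) + 6.64·e^(−0.0429·6/12) = 22.2930
Current forward F = (S − I)·e^(rT) = (466.19 − 22.2930)·e^(0.0429·8/12) = 443.8970 × 1.029013 = 456.7758
Value (long) = (F − K)·e^(−rT) = (456.7758 − 500.29) × 0.971805 = -42.2873
Short position value = −(long value) = kr 42.29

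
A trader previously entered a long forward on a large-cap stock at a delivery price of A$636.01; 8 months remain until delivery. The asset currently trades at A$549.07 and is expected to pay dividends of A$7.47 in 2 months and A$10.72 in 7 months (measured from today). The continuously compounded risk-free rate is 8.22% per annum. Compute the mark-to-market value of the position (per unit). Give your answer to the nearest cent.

PV(remaining dividends) I = 7.47·e^(−0.0822·2/12) + 10.72·e^(−0.0822·7/12) = 17.5865
Current forward F = (S − I)·e^(rT) = (549.07 − 17.5865)·e^(0.0822·8/12) = 531.4835 × 1.056329 = 561.4214
Value (long) = (F − K)·e^(−rT) = (561.4214 − 636.01) × 0.946674 = -70.6111
Value = -A$70.61

-A$70.61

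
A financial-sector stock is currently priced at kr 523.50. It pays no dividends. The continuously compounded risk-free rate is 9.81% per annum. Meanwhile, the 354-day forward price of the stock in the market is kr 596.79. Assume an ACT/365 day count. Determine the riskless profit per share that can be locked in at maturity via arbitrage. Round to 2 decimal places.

Fair forward: F* = S·e^(carry·T), with carry = r = 0.0981
F* = 523.50 · e^(0.0981 × 354/365) = 523.50 · e^0.095144 = 523.50 × 1.099817 = kr 575.7542
Market kr 596.79 > fair kr 575.7542: forward overpriced → cash-and-carry (buy spot, short the forward).
At maturity, profit = |F_mkt − F*| = |596.79 − 575.7542| = kr 21.04 per share

kr 21.04 per share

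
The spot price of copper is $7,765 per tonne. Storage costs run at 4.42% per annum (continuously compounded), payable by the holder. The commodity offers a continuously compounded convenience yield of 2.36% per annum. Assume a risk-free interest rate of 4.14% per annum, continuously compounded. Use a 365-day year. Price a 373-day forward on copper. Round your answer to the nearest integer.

$8,273 per tonne

Net carry = r + u − y = 0.0414 + 0.0442 − 0.0236 = 0.0620
F = S·e^((r+u−y)T) = 7765 · e^(0.0620 × 373/365) = 7765 · e^0.063359
= 7765 × 1.065409 = $8,273 per tonne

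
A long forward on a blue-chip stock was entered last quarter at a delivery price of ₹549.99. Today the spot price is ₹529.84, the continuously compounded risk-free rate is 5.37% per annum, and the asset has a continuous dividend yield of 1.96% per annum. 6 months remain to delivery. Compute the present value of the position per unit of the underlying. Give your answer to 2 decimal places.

-₹10.75

Current fair forward for the remaining 6 months: F = S·e^((r − q)·T), (r − q) = 0.0537 − 0.0196 = 0.0341
F = 529.84 · e^(0.0341 × 6/12) = 529.84 × 1.017196 = 538.9511
Value of long forward = (F − K)·e^(−rT) = (538.9511 − 549.99) · e^(−0.0537·6/12)
= -11.0389 × 0.973507 = -10.75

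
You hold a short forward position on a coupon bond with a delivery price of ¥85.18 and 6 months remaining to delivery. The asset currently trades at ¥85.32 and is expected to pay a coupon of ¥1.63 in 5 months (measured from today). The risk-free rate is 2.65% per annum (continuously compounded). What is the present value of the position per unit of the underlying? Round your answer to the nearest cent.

¥0.35

PV(remaining coupons) I = 1.63·e^(−0.0265·5/12) = 1.6121
Current forward F = (S − I)·e^(rT) = (85.32 − 1.6121)·e^(0.0265·6/12) = 83.7079 × 1.013338 = 84.8244
Value (long) = (F − K)·e^(−rT) = (84.8244 − 85.18) × 0.986837 = -0.3509
Short position value = −(long value) = ¥0.35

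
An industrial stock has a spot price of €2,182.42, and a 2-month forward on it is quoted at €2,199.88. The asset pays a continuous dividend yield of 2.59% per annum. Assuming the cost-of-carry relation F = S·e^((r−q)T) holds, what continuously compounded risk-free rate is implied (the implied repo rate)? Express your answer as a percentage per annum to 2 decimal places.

From F = S·e^((r−q)T): (r − q) = ln(F/S)/T
ln(2199.88/2182.42) = ln(1.008000) = 0.007968
(r − q) = 0.007968 / (2/12) = 0.047808
r = ln(F/S)/T + q = 0.047808 + 0.0259 = 0.073708
r = 7.37%

7.37%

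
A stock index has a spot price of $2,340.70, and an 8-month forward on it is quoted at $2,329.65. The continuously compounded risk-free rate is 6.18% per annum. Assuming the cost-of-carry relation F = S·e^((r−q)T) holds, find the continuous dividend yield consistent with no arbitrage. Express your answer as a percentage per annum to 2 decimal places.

6.89%

From F = S·e^((r−q)T): (r − q) = ln(F/S)/T
ln(2329.65/2340.70) = ln(0.995279) = -0.004732
(r − q) = -0.004732 / (8/12) = -0.007098
q = r − ln(F/S)/T = 0.0618 + 0.007098 = 0.068898
q = 6.89%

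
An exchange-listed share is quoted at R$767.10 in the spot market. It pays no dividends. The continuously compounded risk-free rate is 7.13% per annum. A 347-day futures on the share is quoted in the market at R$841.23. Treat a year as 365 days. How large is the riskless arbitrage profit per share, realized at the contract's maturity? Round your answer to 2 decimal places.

Fair futures: F* = S·e^(carry·T), with carry = r = 0.0713
F* = 767.10 · e^(0.0713 × 347/365) = 767.10 · e^0.067784 = 767.10 × 1.070134 = R$820.8998
Market R$841.23 > fair R$820.8998: forward overpriced → cash-and-carry (buy spot, short the forward).
At maturity, profit = |F_mkt − F*| = |841.23 − 820.8998| = R$20.33 per share

R$20.33 per share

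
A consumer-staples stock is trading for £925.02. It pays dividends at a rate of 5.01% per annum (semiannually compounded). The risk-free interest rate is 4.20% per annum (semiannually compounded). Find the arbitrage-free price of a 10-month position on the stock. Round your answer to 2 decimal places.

F = S · (1+r/2)^(2T) / (1+q/2)^(2T)
= 925.02 × 1.035244 / 1.042098 = 925.02 × 0.993423
F = £918.94

£918.94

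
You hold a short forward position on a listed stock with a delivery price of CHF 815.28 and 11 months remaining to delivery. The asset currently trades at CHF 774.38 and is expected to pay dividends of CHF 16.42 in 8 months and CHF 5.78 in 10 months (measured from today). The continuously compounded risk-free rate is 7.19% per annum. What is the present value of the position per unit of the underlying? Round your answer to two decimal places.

PV(remaining dividends) I = 16.42·e^(−0.0719·8/12) + 5.78·e^(−0.0719·10/12) = 21.0954
Current forward F = (S − I)·e^(rT) = (774.38 − 21.0954)·e^(0.0719·11/12) = 753.2846 × 1.068129 = 804.6051
Value (long) = (F − K)·e^(−rT) = (804.6051 − 815.28) × 0.936217 = -9.9940
Short position value = −(long value) = CHF 9.99

CHF 9.99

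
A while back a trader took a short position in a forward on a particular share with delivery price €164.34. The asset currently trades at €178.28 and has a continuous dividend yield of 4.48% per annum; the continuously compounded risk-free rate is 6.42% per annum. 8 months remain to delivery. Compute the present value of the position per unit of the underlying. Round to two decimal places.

Current fair forward for the remaining 8 months: F = S·e^((r − q)·T), (r − q) = 0.0642 − 0.0448 = 0.0194
F = 178.28 · e^(0.0194 × 8/12) = 178.28 × 1.013017 = 180.6007
Value of long forward = (F − K)·e^(−rT) = (180.6007 − 164.34) · e^(−0.0642·8/12)
= 16.2607 × 0.958103 = 15.58
Short position value = −(long value) = -€15.58

-€15.58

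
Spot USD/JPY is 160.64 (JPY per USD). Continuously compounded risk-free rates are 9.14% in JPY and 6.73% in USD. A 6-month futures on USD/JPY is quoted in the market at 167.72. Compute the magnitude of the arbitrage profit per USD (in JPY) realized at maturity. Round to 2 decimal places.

Fair futures: F* = S·e^(carry·T), with carry = (r_JPY − r_USD) = 0.0914 − 0.0673 = 0.0241
F* = 160.64 · e^(0.0241 × 6/12) = 160.64 · e^0.012050 = 160.64 × 1.012123 = 162.5874
Market 167.72 > fair 162.5874: forward overpriced → cash-and-carry (buy spot, short the forward).
At maturity, profit = |F_mkt − F*| = |167.72 − 162.5874| = 5.13 per USD (in JPY)

5.13 per USD (in JPY)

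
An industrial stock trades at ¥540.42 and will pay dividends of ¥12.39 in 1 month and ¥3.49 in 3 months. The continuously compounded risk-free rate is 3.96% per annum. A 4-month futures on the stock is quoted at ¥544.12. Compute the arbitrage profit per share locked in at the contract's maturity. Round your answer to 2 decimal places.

PV(dividends) I = 12.39·e^(−0.0396·1/12) + 3.49·e^(−0.0396·3/12) = 15.8048
Fair futures F* = (S − I)·e^(rT) = (540.42 − 15.8048)·e^0.013200 = 524.6152 × 1.013288 = 531.5863
Market ¥544.12 > fair 531.5863: forward overpriced → cash-and-carry (borrow at r, buy the stock and collect the dividends, short the forward).
Profit at T = |F_mkt − F*| = |544.12 − 531.5863| = ¥12.53 per share

¥12.53 per share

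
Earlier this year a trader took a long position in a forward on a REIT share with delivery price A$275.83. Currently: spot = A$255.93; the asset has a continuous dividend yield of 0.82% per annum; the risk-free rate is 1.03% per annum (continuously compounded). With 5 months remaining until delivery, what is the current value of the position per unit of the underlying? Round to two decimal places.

-A$19.59

Current fair forward for the remaining 5 months: F = S·e^((r − q)·T), (r − q) = 0.0103 − 0.0082 = 0.0021
F = 255.93 · e^(0.0021 × 5/12) = 255.93 × 1.000875 = 256.1539
Value of long forward = (F − K)·e^(−rT) = (256.1539 − 275.83) · e^(−0.0103·5/12)
= -19.6761 × 0.995718 = -19.59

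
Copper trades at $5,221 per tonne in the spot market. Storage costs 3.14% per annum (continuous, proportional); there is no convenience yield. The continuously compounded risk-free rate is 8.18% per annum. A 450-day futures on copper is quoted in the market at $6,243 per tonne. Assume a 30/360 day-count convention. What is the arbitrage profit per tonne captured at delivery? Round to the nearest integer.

$228 per tonne

Fair futures: F* = S·e^(carry·T), with carry = (r + u) = 0.0818 + 0.0314 = 0.1132
F* = 5221 · e^(0.1132 × 450/360) = 5221 · e^0.141500 = 5221 × 1.152001 = $6014.5972
Market $6243 > fair $6014.5972: forward overpriced → cash-and-carry (buy spot, short the forward).
At maturity, profit = |F_mkt − F*| = |6243 − 6014.5972| = $228 per tonne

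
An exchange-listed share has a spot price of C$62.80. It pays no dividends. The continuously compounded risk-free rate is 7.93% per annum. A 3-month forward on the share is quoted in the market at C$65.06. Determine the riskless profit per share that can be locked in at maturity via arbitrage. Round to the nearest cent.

Fair forward: F* = S·e^(carry·T), with carry = r = 0.0793
F* = 62.80 · e^(0.0793 × 3/12) = 62.80 · e^0.019825 = 62.80 × 1.020023 = C$64.0574
Market C$65.06 > fair C$64.0574: forward overpriced → cash-and-carry (buy spot, short the forward).
At maturity, profit = |F_mkt − F*| = |65.06 − 64.0574| = C$1.00 per share

C$1.00 per share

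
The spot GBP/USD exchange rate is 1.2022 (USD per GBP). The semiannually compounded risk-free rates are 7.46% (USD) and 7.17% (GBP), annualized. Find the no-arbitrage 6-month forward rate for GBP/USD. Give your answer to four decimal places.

By covered interest parity, F = S · (1+r_USD/2)^(2T) / (1+r_GBP/2)^(2T)
= 1.2022 × 1.037300 / 1.035850 = 1.2022 × 1.001400
F = 1.2039 USD per GBP

1.2039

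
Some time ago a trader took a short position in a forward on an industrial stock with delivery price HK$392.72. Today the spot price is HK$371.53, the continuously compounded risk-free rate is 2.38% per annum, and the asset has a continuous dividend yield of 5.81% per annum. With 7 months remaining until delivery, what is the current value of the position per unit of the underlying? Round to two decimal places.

HK$28.16

Current fair forward for the remaining 7 months: F = S·e^((r − q)·T), (r − q) = 0.0238 − 0.0581 = -0.0343
F = 371.53 · e^(-0.0343 × 7/12) = 371.53 × 0.980191 = 364.1704
Value of long forward = (F − K)·e^(−rT) = (364.1704 − 392.72) · e^(−0.0238·7/12)
= -28.5496 × 0.986213 = -28.16
Short position value = −(long value) = HK$28.16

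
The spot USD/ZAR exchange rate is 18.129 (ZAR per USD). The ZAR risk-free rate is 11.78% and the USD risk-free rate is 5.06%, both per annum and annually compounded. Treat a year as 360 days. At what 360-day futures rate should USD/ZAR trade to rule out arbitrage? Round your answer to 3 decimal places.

By covered interest parity, F = S · (1+r_ZAR)^T / (1+r_USD)^T
= 18.129 × 1.117800 / 1.050600 = 18.129 × 1.063963
F = 19.289 ZAR per USD

19.289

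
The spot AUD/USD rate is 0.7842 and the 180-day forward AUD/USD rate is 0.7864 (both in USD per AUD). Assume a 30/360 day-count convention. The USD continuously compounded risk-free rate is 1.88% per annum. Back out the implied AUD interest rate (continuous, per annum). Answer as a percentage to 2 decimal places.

F = S·e^((r_USD − r_AUD)T) ⇒ r_AUD = r_USD − ln(F/S)/T
ln(0.7864/0.7842) = 0.002801; /(180/360) = 0.005602
r_AUD = 0.0188 − 0.005602 = 0.013198
r_AUD = 1.32%

1.32%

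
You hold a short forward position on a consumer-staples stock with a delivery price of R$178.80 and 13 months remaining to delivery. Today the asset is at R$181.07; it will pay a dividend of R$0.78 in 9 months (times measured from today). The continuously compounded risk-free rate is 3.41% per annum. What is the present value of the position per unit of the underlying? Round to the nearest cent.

PV(remaining dividends) I = 0.78·e^(−0.0341·9/12) = 0.7603
Current forward F = (S − I)·e^(rT) = (181.07 − 0.7603)·e^(0.0341·13/12) = 180.3097 × 1.037632 = 187.0951
Value (long) = (F − K)·e^(−rT) = (187.0951 − 178.80) × 0.963732 = 7.9943
Short position value = −(long value) = -R$7.99

-R$7.99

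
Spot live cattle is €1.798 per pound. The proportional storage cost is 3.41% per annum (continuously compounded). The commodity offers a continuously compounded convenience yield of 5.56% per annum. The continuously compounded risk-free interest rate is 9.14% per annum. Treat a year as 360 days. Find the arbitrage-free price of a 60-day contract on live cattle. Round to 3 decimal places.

Net carry = r + u − y = 0.0914 + 0.0341 − 0.0556 = 0.0699
F = S·e^((r+u−y)T) = 1.798 · e^(0.0699 × 60/360) = 1.798 · e^0.011650
= 1.798 × 1.011718 = €1.819 per pound

€1.819 per pound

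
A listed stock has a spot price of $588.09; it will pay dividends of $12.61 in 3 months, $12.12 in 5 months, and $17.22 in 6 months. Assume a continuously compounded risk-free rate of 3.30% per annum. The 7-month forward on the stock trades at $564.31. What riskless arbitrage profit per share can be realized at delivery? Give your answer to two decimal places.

$6.99 per share

PV(dividends) I = 12.61·e^(−0.0330·3/12) + 12.12·e^(−0.0330·5/12) + 17.22·e^(−0.0330·6/12) = 41.3991
Fair forward F* = (S − I)·e^(rT) = (588.09 − 41.3991)·e^0.019250 = 546.6909 × 1.019436 = 557.3164
Market $564.31 > fair 557.3164: forward overpriced → cash-and-carry (borrow at r, buy the stock and collect the dividends, short the forward).
Profit at T = |F_mkt − F*| = |564.31 − 557.3164| = $6.99 per share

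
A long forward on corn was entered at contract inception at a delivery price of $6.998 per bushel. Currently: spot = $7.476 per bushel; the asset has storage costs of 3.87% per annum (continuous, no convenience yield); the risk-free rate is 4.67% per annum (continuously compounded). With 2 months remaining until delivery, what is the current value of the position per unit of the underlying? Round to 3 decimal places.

Current fair forward for the remaining 2 months: F = S·e^((r + u)·T), (r + u) = 0.0467 + 0.0387 = 0.0854
F = 7.476 · e^(0.0854 × 2/12) = 7.476 × 1.014335 = 7.5832
Value of long forward = (F − K)·e^(−rT) = (7.5832 − 6.998) · e^(−0.0467·2/12)
= 0.5852 × 0.992247 = 0.581

$0.581 per bushel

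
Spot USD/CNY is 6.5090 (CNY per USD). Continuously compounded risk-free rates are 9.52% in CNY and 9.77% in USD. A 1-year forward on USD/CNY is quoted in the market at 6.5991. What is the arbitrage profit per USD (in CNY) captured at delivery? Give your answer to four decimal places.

Fair forward: F* = S·e^(carry·T), with carry = (r_CNY − r_USD) = 0.0952 − 0.0977 = -0.0025
F* = 6.5090 · e^(-0.0025 × 1) = 6.5090 · e^-0.002500 = 6.5090 × 0.997503 = 6.4927
Market 6.5991 > fair 6.4927: forward overpriced → cash-and-carry (buy spot, short the forward).
At maturity, profit = |F_mkt − F*| = |6.5991 − 6.4927| = 0.1064 per USD (in CNY)

0.1064 per USD (in CNY)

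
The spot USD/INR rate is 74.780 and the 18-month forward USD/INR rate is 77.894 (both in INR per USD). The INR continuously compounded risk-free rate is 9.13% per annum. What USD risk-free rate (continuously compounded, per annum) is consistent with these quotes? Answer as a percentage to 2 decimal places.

F = S·e^((r_INR − r_USD)T) ⇒ r_USD = r_INR − ln(F/S)/T
ln(77.894/74.780) = 0.040798; /(18/12) = 0.027199
r_USD = 0.0913 − 0.027199 = 0.064101
r_USD = 6.41%

6.41%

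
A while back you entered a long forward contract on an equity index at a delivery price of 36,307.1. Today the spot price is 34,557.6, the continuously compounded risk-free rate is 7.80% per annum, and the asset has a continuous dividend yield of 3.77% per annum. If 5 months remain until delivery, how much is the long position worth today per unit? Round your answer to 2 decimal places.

-1127.09

Current fair forward for the remaining 5 months: F = S·e^((r − q)·T), (r − q) = 0.0780 − 0.0377 = 0.0403
F = 34557.6 · e^(0.0403 × 5/12) = 34557.6 × 1.01693344 = 35142.7790
Value of long forward = (F − K)·e^(−rT) = (35142.7790 − 36307.1) · e^(−0.0780·5/12)
= -1164.3210 × 0.96802245 = -1127.09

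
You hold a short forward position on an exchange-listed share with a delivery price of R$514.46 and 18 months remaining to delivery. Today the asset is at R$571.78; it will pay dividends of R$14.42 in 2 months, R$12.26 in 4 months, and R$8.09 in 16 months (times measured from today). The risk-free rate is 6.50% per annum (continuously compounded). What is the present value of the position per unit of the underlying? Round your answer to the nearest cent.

PV(remaining dividends) I = 14.42·e^(−0.0650·2/12) + 12.26·e^(−0.0650·4/12) + 8.09·e^(−0.0650·16/12) = 33.6802
Current forward F = (S − I)·e^(rT) = (571.78 − 33.6802)·e^(0.0650·18/12) = 538.0998 × 1.102411 = 593.2071
Value (long) = (F − K)·e^(−rT) = (593.2071 − 514.46) × 0.907102 = 71.4317
Short position value = −(long value) = -R$71.43

-R$71.43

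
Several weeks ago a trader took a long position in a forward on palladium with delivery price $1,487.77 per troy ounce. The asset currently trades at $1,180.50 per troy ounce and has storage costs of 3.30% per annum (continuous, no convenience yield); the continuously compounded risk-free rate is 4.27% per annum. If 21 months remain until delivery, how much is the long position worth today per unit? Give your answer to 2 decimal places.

Current fair forward for the remaining 21 months: F = S·e^((r + u)·T), (r + u) = 0.0427 + 0.0330 = 0.0757
F = 1180.50 · e^(0.0757 × 21/12) = 1180.50 × 1.14165047 = 1347.7184
Value of long forward = (F − K)·e^(−rT) = (1347.7184 − 1487.77) · e^(−0.0427·21/12)
= -140.0516 × 0.92799865 = -129.97

-$129.97 per troy ounce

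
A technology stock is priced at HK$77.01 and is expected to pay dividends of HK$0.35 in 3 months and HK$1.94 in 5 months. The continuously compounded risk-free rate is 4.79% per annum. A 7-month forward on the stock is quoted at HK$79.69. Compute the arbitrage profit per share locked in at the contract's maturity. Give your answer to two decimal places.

HK$2.81 per share

PV(dividends) I = 0.35·e^(−0.0479·3/12) + 1.94·e^(−0.0479·5/12) = 2.2475
Fair forward F* = (S − I)·e^(rT) = (77.01 − 2.2475)·e^0.027942 = 74.7625 × 1.028336 = 76.8810
Market HK$79.69 > fair 76.8810: forward overpriced → cash-and-carry (borrow at r, buy the stock and collect the dividends, short the forward).
Profit at T = |F_mkt − F*| = |79.69 − 76.8810| = HK$2.81 per share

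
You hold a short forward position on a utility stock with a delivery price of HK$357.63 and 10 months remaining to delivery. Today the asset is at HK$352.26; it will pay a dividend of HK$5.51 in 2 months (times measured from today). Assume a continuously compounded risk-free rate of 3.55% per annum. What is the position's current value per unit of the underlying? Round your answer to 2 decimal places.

PV(remaining dividends) I = 5.51·e^(−0.0355·2/12) = 5.4775
Current forward F = (S − I)·e^(rT) = (352.26 − 5.4775)·e^(0.0355·10/12) = 346.7825 × 1.030025 = 357.1946
Value (long) = (F − K)·e^(−rT) = (357.1946 − 357.63) × 0.970850 = -0.4227
Short position value = −(long value) = HK$0.42

HK$0.42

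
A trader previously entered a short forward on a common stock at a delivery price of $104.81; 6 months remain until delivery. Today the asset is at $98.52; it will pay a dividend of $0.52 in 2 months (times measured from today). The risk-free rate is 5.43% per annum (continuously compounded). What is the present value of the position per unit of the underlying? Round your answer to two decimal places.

PV(remaining dividends) I = 0.52·e^(−0.0543·2/12) = 0.5153
Current forward F = (S − I)·e^(rT) = (98.52 − 0.5153)·e^(0.0543·6/12) = 98.0047 × 1.027522 = 100.7020
Value (long) = (F − K)·e^(−rT) = (100.7020 − 104.81) × 0.973215 = -3.9980
Short position value = −(long value) = $4.00

$4.00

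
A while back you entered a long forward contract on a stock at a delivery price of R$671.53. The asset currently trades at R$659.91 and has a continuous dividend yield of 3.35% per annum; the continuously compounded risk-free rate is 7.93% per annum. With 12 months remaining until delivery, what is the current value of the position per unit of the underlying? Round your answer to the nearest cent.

R$17.83

Current fair forward for the remaining 12 months: F = S·e^((r − q)·T), (r − q) = 0.0793 − 0.0335 = 0.0458
F = 659.91 · e^(0.0458 × 12/12) = 659.91 × 1.046865 = 690.8367
Value of long forward = (F − K)·e^(−rT) = (690.8367 − 671.53) · e^(−0.0793·12/12)
= 19.3067 × 0.923763 = 17.83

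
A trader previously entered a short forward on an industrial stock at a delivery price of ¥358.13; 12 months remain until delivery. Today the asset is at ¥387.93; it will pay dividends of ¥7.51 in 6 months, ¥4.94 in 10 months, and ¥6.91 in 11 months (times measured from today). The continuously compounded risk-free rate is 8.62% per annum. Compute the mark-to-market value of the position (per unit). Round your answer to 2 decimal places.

-¥41.20

PV(remaining dividends) I = 7.51·e^(−0.0862·6/12) + 4.94·e^(−0.0862·10/12) + 6.91·e^(−0.0862·11/12) = 18.1758
Current forward F = (S − I)·e^(rT) = (387.93 − 18.1758)·e^(0.0862·12/12) = 369.7542 × 1.090024 = 403.0410
Value (long) = (F − K)·e^(−rT) = (403.0410 − 358.13) × 0.917411 = 41.2018
Short position value = −(long value) = -¥41.20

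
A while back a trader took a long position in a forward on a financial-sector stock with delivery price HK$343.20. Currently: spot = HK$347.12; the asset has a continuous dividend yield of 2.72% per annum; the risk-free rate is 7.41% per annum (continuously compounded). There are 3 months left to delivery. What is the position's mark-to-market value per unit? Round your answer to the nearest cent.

Current fair forward for the remaining 3 months: F = S·e^((r − q)·T), (r − q) = 0.0741 − 0.0272 = 0.0469
F = 347.12 · e^(0.0469 × 3/12) = 347.12 × 1.011794 = 351.2139
Value of long forward = (F − K)·e^(−rT) = (351.2139 − 343.20) · e^(−0.0741·3/12)
= 8.0139 × 0.981646 = 7.87

HK$7.87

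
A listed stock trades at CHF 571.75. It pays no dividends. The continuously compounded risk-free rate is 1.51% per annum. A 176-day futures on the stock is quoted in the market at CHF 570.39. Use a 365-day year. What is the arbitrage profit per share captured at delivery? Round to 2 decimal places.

CHF 5.54 per share

Fair futures: F* = S·e^(carry·T), with carry = r = 0.0151
F* = 571.75 · e^(0.0151 × 176/365) = 571.75 · e^0.007281 = 571.75 × 1.007308 = CHF 575.9283
Market CHF 570.39 < fair CHF 575.9283: forward underpriced → reverse cash-and-carry (short spot, go long the forward).
At maturity, profit = |F_mkt − F*| = |570.39 − 575.9283| = CHF 5.54 per share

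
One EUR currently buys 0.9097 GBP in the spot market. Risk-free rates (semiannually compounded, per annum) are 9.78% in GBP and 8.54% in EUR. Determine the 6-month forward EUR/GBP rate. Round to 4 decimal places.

By covered interest parity, F = S · (1+r_GBP/2)^(2T) / (1+r_EUR/2)^(2T)
= 0.9097 × 1.048900 / 1.042700 = 0.9097 × 1.005946
F = 0.9151 GBP per EUR

0.9151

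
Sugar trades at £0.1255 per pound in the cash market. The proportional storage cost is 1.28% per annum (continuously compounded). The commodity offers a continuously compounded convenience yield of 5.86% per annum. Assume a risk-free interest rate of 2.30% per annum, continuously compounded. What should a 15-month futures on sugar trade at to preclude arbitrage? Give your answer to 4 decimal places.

Net carry = r + u − y = 0.0230 + 0.0128 − 0.0586 = -0.0228
F = S·e^((r+u−y)T) = 0.1255 · e^(-0.0228 × 15/12) = 0.1255 · e^-0.028500
= 0.1255 × 0.971902 = £0.1220 per pound

£0.1220 per pound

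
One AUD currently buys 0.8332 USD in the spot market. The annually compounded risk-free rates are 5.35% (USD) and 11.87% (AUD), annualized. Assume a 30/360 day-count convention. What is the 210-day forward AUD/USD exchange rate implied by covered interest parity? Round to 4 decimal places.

0.8045

By covered interest parity, F = S · (1+r_USD)^T / (1+r_AUD)^T
= 0.8332 × 1.030869 / 1.067619 = 0.8332 × 0.965578
F = 0.8045 USD per AUD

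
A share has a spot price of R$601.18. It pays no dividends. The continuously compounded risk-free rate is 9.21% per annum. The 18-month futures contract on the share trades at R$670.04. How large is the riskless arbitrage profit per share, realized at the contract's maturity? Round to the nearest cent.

Fair futures: F* = S·e^(carry·T), with carry = r = 0.0921
F* = 601.18 · e^(0.0921 × 18/12) = 601.18 · e^0.138150 = 601.18 × 1.148148 = R$690.2436
Market R$670.04 < fair R$690.2436: forward underpriced → reverse cash-and-carry (short spot, go long the forward).
At maturity, profit = |F_mkt − F*| = |670.04 − 690.2436| = R$20.20 per share

R$20.20 per share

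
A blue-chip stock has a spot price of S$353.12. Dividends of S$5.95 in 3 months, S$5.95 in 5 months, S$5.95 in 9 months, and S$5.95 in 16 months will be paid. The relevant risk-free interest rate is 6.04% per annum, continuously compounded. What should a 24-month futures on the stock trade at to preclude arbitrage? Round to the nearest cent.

PV(dividends) I = 5.95·e^(−0.0604·3/12) + 5.95·e^(−0.0604·5/12) + 5.95·e^(−0.0604·9/12) + 5.95·e^(−0.0604·16/12)
I = 5.8608 + 5.8021 + 5.6865 + 5.4896 = 22.8390
F = (S − I)·e^(rT) = (353.12 − 22.8390) · e^(0.0604·24/12)
= 330.2810 · e^0.120800 = 330.2810 × 1.128399 = S$372.69

S$372.69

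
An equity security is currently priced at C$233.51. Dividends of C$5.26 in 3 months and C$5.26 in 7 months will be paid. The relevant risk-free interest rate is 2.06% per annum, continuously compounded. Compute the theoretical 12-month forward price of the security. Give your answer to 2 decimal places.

PV(dividends) I = 5.26·e^(−0.0206·3/12) + 5.26·e^(−0.0206·7/12)
I = 5.2330 + 5.1972 = 10.4302
F = (S − I)·e^(rT) = (233.51 − 10.4302) · e^(0.0206·12/12)
= 223.0798 · e^0.020600 = 223.0798 × 1.020814 = C$227.72

C$227.72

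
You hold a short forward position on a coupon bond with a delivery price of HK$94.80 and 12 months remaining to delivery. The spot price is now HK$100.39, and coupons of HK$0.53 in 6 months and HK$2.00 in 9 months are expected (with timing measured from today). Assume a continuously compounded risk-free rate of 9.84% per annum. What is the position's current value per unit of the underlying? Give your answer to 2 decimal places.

PV(remaining coupons) I = 0.53·e^(−0.0984·6/12) + 2.00·e^(−0.0984·9/12) = 2.3623
Current forward F = (S − I)·e^(rT) = (100.39 − 2.3623)·e^(0.0984·12/12) = 98.0277 × 1.103404 = 108.1642
Value (long) = (F − K)·e^(−rT) = (108.1642 − 94.80) × 0.906286 = 12.1118
Short position value = −(long value) = -HK$12.11

-HK$12.11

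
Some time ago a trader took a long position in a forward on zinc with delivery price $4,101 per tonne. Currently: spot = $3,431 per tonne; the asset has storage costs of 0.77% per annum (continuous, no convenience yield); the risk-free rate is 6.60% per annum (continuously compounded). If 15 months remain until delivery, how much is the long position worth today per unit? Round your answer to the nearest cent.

-$312.06 per tonne

Current fair forward for the remaining 15 months: F = S·e^((r + u)·T), (r + u) = 0.0660 + 0.0077 = 0.0737
F = 3431 · e^(0.0737 × 15/12) = 3431 × 1.09650188 = 3762.0980
Value of long forward = (F − K)·e^(−rT) = (3762.0980 − 4101) · e^(−0.0660·15/12)
= -338.9020 × 0.92081144 = -312.06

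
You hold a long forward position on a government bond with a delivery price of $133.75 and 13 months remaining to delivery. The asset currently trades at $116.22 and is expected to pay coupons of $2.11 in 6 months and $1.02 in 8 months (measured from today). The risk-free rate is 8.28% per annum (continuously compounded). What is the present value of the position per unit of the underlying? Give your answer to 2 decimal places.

-$9.04

PV(remaining coupons) I = 2.11·e^(−0.0828·6/12) + 1.02·e^(−0.0828·8/12) = 2.9897
Current forward F = (S − I)·e^(rT) = (116.22 − 2.9897)·e^(0.0828·13/12) = 113.2303 × 1.093846 = 123.8565
Value (long) = (F − K)·e^(−rT) = (123.8565 − 133.75) × 0.914205 = -9.0447
Value = -$9.04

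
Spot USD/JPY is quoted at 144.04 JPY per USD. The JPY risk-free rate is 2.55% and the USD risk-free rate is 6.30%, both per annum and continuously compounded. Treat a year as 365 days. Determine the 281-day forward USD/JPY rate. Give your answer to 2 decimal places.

139.94

F = S·e^((r_JPY − r_USD)T) = 144.04 · e^((0.0255 − 0.0630) × 281/365)
= 144.04 · e^-0.028870 = 144.04 × 0.971543
F = 139.94 JPY per USD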